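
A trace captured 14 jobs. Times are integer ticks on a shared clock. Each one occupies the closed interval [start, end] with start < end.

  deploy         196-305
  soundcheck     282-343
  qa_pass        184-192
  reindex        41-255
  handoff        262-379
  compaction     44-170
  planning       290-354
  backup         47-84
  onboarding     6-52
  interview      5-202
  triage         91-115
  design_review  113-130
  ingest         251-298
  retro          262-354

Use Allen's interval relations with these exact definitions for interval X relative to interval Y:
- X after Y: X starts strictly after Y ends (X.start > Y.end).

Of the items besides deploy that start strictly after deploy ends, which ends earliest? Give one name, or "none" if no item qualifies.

Target deploy = [196, 305].
backup [47, 84] → before → excluded.
compaction [44, 170] → before → excluded.
design_review [113, 130] → before → excluded.
handoff [262, 379] → overlapped-by → excluded.
ingest [251, 298] → during → excluded.
interview [5, 202] → overlaps → excluded.
onboarding [6, 52] → before → excluded.
planning [290, 354] → overlapped-by → excluded.
qa_pass [184, 192] → before → excluded.
reindex [41, 255] → overlaps → excluded.
retro [262, 354] → overlapped-by → excluded.
soundcheck [282, 343] → overlapped-by → excluded.
triage [91, 115] → before → excluded.
No candidates → none.

none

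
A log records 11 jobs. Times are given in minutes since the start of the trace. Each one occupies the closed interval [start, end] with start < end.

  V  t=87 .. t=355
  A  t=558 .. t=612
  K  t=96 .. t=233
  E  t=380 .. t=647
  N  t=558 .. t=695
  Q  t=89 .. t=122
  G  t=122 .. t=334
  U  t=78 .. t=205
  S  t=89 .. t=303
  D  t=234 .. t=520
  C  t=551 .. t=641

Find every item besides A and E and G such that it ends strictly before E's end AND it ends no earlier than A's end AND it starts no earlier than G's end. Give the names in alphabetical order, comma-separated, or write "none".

C

Conditions: its end is strictly before E's end (X.end < t=647) AND its end is no earlier than A's end (X.end >= t=612) AND its start is no earlier than G's end (X.start >= t=334).
C: end t=641 < t=647? ✓; end t=641 >= t=612? ✓; start t=551 >= t=334? ✓ → yes.
D: end t=520 < t=647? ✓; end t=520 >= t=612? ✗; start t=234 >= t=334? ✗ → no.
K: end t=233 < t=647? ✓; end t=233 >= t=612? ✗; start t=96 >= t=334? ✗ → no.
N: end t=695 < t=647? ✗; end t=695 >= t=612? ✓; start t=558 >= t=334? ✓ → no.
Q: end t=122 < t=647? ✓; end t=122 >= t=612? ✗; start t=89 >= t=334? ✗ → no.
S: end t=303 < t=647? ✓; end t=303 >= t=612? ✗; start t=89 >= t=334? ✗ → no.
U: end t=205 < t=647? ✓; end t=205 >= t=612? ✗; start t=78 >= t=334? ✗ → no.
V: end t=355 < t=647? ✓; end t=355 >= t=612? ✗; start t=87 >= t=334? ✗ → no.
Result: C.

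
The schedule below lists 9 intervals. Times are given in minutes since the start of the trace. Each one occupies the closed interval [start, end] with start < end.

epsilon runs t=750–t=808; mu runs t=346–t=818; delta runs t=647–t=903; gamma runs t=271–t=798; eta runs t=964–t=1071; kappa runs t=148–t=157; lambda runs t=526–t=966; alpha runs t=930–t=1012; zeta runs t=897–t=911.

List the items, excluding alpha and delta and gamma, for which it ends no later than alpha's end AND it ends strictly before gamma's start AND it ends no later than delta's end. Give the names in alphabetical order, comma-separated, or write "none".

kappa

Conditions: its end is no later than alpha's end (X.end <= t=1012) AND its end is strictly before gamma's start (X.end < t=271) AND its end is no later than delta's end (X.end <= t=903).
epsilon: end t=808 <= t=1012? ✓; end t=808 < t=271? ✗; end t=808 <= t=903? ✓ → no.
eta: end t=1071 <= t=1012? ✗; end t=1071 < t=271? ✗; end t=1071 <= t=903? ✗ → no.
kappa: end t=157 <= t=1012? ✓; end t=157 < t=271? ✓; end t=157 <= t=903? ✓ → yes.
lambda: end t=966 <= t=1012? ✓; end t=966 < t=271? ✗; end t=966 <= t=903? ✗ → no.
mu: end t=818 <= t=1012? ✓; end t=818 < t=271? ✗; end t=818 <= t=903? ✓ → no.
zeta: end t=911 <= t=1012? ✓; end t=911 < t=271? ✗; end t=911 <= t=903? ✗ → no.
Result: kappa.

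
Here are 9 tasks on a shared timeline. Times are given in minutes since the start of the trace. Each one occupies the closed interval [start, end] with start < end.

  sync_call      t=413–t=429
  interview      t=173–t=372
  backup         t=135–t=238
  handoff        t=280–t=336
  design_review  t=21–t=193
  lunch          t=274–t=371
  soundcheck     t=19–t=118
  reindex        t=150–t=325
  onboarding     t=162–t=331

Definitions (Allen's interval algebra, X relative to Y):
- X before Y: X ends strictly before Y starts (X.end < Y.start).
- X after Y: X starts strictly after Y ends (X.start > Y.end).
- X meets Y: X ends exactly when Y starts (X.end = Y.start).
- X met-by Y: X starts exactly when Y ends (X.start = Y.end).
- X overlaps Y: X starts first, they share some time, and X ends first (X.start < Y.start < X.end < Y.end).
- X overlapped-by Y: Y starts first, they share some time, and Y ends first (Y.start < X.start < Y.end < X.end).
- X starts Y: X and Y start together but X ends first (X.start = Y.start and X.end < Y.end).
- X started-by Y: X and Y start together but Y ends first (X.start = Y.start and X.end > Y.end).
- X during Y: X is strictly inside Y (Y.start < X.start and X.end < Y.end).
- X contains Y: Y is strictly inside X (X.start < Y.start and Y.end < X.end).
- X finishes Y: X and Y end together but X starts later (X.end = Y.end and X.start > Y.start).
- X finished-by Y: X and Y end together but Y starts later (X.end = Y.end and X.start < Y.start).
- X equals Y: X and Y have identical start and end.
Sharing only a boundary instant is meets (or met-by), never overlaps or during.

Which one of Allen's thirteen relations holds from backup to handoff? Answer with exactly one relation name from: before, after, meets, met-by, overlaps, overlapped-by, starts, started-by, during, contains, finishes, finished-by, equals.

before

backup = [t=135, t=238]; handoff = [t=280, t=336].
Compare endpoints: backup.start < handoff.start, backup.start < handoff.end, backup.end < handoff.start, backup.end < handoff.end.
That pattern is 'before'.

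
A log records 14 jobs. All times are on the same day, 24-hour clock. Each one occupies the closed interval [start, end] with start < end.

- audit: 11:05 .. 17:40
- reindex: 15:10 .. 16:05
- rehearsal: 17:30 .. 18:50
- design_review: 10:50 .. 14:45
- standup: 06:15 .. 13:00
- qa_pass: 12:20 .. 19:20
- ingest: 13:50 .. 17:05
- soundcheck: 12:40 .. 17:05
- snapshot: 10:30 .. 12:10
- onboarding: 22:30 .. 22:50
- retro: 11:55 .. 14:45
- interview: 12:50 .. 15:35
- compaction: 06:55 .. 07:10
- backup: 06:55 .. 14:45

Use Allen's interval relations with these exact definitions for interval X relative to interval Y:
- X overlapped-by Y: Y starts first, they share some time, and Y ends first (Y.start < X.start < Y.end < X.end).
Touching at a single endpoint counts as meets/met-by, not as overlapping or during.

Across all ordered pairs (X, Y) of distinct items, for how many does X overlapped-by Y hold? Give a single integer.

Checking all 182 ordered pairs for relation 'overlapped-by'; matching pairs in alphabetical order:
(audit, backup): audit overlapped-by backup ✓
(audit, design_review): audit overlapped-by design_review ✓
(audit, snapshot): audit overlapped-by snapshot ✓
(audit, standup): audit overlapped-by standup ✓
(backup, standup): backup overlapped-by standup ✓
(design_review, snapshot): design_review overlapped-by snapshot ✓
(design_review, standup): design_review overlapped-by standup ✓
(ingest, backup): ingest overlapped-by backup ✓
(ingest, design_review): ingest overlapped-by design_review ✓
(ingest, interview): ingest overlapped-by interview ✓
(ingest, retro): ingest overlapped-by retro ✓
(interview, backup): interview overlapped-by backup ✓
(interview, design_review): interview overlapped-by design_review ✓
(interview, retro): interview overlapped-by retro ✓
(interview, standup): interview overlapped-by standup ✓
(qa_pass, audit): qa_pass overlapped-by audit ✓
(qa_pass, backup): qa_pass overlapped-by backup ✓
(qa_pass, design_review): qa_pass overlapped-by design_review ✓
(qa_pass, retro): qa_pass overlapped-by retro ✓
(qa_pass, standup): qa_pass overlapped-by standup ✓
(rehearsal, audit): rehearsal overlapped-by audit ✓
(reindex, interview): reindex overlapped-by interview ✓
(retro, snapshot): retro overlapped-by snapshot ✓
(retro, standup): retro overlapped-by standup ✓
... plus 4 further pairs not listed.
Count: 28.

28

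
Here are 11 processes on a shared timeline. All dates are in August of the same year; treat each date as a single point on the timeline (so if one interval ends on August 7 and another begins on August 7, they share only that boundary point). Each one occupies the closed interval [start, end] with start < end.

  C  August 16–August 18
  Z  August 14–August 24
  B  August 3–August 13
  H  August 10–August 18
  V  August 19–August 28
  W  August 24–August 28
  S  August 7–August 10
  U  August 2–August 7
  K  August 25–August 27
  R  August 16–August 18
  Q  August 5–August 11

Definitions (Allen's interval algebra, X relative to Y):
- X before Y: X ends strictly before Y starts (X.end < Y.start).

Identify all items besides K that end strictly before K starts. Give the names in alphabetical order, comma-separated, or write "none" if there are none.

Target K = [August 25, August 27].
B [August 3, August 13] → before → yes.
C [August 16, August 18] → before → yes.
H [August 10, August 18] → before → yes.
Q [August 5, August 11] → before → yes.
R [August 16, August 18] → before → yes.
S [August 7, August 10] → before → yes.
U [August 2, August 7] → before → yes.
V [August 19, August 28] → contains → no.
W [August 24, August 28] → contains → no.
Z [August 14, August 24] → before → yes.
Result: B, C, H, Q, R, S, U, Z.

B, C, H, Q, R, S, U, Z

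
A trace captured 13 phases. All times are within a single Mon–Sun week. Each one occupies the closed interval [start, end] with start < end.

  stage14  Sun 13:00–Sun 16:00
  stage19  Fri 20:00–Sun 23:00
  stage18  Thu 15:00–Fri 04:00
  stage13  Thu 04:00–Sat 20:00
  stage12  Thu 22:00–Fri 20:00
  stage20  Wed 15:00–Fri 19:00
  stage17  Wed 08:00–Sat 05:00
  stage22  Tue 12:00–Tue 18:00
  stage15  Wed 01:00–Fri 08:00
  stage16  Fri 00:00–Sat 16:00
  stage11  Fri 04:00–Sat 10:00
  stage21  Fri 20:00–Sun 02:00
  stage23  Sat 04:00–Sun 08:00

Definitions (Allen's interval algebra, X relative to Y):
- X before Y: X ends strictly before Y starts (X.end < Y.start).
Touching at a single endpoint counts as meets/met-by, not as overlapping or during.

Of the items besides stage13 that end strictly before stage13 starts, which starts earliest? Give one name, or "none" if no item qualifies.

stage22

Target stage13 = [Thu 04:00, Sat 20:00].
stage11 [Fri 04:00, Sat 10:00] → during → excluded.
stage12 [Thu 22:00, Fri 20:00] → during → excluded.
stage14 [Sun 13:00, Sun 16:00] → after → excluded.
stage15 [Wed 01:00, Fri 08:00] → overlaps → excluded.
stage16 [Fri 00:00, Sat 16:00] → during → excluded.
stage17 [Wed 08:00, Sat 05:00] → overlaps → excluded.
stage18 [Thu 15:00, Fri 04:00] → during → excluded.
stage19 [Fri 20:00, Sun 23:00] → overlapped-by → excluded.
stage20 [Wed 15:00, Fri 19:00] → overlaps → excluded.
stage21 [Fri 20:00, Sun 02:00] → overlapped-by → excluded.
stage22 [Tue 12:00, Tue 18:00] → before → candidate.
stage23 [Sat 04:00, Sun 08:00] → overlapped-by → excluded.
Among candidates, earliest start is Tue 12:00 → stage22.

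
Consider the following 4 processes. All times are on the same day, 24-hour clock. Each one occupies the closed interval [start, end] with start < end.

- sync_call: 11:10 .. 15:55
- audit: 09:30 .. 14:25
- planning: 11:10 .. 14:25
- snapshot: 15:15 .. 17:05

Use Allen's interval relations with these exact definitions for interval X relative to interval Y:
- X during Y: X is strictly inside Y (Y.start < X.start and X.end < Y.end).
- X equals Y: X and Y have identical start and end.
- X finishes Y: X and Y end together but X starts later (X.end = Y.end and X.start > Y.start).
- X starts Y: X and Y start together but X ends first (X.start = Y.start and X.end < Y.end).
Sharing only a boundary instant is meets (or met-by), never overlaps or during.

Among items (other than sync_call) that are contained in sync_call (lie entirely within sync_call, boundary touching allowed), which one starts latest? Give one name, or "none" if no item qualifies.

planning

Target sync_call = [11:10, 15:55].
audit [09:30, 14:25] → overlaps → excluded.
planning [11:10, 14:25] → starts → candidate.
snapshot [15:15, 17:05] → overlapped-by → excluded.
Among candidates, latest start is 11:10 → planning.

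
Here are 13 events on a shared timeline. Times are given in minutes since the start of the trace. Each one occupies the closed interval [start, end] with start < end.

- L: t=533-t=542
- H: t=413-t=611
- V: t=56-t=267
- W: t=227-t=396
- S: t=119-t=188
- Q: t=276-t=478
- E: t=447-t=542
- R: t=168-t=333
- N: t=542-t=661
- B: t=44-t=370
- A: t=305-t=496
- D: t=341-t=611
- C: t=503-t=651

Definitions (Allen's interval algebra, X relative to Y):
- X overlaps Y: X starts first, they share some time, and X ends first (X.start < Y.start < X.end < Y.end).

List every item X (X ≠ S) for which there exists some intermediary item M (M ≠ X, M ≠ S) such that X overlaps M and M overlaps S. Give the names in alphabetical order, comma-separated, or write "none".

Target S = [t=119, t=188].
Intermediaries M with M overlaps S: none.
Union: none.

none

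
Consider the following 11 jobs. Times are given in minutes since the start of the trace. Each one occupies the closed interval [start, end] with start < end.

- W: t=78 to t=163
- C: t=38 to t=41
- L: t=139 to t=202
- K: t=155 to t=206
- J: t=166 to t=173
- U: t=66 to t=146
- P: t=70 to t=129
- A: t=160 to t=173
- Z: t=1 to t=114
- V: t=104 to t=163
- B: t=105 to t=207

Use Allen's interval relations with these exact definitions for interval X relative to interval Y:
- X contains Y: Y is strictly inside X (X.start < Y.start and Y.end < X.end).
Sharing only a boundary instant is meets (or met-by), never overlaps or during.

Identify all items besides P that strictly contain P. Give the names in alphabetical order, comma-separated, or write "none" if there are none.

Target P = [t=70, t=129].
A [t=160, t=173] → after → no.
B [t=105, t=207] → overlapped-by → no.
C [t=38, t=41] → before → no.
J [t=166, t=173] → after → no.
K [t=155, t=206] → after → no.
L [t=139, t=202] → after → no.
U [t=66, t=146] → contains → yes.
V [t=104, t=163] → overlapped-by → no.
W [t=78, t=163] → overlapped-by → no.
Z [t=1, t=114] → overlaps → no.
Result: U.

U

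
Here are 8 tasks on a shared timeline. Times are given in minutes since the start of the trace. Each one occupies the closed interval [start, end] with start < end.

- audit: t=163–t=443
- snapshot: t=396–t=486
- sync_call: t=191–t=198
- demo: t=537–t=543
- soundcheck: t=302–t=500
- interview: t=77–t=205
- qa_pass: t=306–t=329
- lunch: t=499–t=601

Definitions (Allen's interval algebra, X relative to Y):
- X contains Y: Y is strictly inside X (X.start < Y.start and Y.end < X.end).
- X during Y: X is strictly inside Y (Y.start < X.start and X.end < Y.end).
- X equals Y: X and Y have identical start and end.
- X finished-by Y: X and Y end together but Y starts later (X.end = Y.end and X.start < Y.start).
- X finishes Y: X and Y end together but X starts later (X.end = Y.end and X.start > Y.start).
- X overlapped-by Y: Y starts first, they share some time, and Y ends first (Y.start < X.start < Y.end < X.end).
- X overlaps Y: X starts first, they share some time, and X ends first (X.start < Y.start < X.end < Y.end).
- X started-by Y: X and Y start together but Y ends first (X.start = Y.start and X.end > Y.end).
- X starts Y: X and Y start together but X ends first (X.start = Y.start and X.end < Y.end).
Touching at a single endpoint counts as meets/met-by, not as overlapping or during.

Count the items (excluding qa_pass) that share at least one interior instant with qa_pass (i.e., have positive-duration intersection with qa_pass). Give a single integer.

Target qa_pass = [t=306, t=329].
audit [t=163, t=443] → contains → counts.
demo [t=537, t=543] → after → no.
interview [t=77, t=205] → before → no.
lunch [t=499, t=601] → after → no.
snapshot [t=396, t=486] → after → no.
soundcheck [t=302, t=500] → contains → counts.
sync_call [t=191, t=198] → before → no.
Total: 2.

2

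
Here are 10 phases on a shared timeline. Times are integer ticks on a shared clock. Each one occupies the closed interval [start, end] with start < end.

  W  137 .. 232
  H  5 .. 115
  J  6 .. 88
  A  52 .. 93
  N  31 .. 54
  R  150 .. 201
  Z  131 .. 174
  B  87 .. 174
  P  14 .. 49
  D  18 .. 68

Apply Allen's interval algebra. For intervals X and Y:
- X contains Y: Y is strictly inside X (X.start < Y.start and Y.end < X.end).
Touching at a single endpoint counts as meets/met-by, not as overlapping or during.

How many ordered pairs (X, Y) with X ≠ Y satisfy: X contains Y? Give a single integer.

10

Checking all 90 ordered pairs for relation 'contains'; matching pairs in alphabetical order:
(D, N): D contains N ✓
(H, A): H contains A ✓
(H, D): H contains D ✓
(H, J): H contains J ✓
(H, N): H contains N ✓
(H, P): H contains P ✓
(J, D): J contains D ✓
(J, N): J contains N ✓
(J, P): J contains P ✓
(W, R): W contains R ✓
Count: 10.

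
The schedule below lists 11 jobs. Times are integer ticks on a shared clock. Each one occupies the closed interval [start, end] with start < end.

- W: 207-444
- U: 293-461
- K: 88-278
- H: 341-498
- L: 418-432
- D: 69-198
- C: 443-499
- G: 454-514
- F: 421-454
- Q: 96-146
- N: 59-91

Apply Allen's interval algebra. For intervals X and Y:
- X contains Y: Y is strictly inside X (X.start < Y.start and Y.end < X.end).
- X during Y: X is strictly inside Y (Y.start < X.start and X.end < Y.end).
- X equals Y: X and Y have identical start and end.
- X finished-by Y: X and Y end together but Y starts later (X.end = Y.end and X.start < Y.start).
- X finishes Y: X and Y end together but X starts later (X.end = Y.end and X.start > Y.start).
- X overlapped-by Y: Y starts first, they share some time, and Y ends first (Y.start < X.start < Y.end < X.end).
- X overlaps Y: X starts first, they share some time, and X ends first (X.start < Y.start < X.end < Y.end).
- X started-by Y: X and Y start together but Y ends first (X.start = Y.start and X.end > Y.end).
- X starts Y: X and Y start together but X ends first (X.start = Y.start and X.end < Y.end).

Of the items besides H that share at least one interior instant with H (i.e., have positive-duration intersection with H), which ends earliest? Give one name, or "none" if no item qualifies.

L

Target H = [341, 498].
C [443, 499] → overlapped-by → candidate.
D [69, 198] → before → excluded.
F [421, 454] → during → candidate.
G [454, 514] → overlapped-by → candidate.
K [88, 278] → before → excluded.
L [418, 432] → during → candidate.
N [59, 91] → before → excluded.
Q [96, 146] → before → excluded.
U [293, 461] → overlaps → candidate.
W [207, 444] → overlaps → candidate.
Among candidates, earliest end is 432 → L.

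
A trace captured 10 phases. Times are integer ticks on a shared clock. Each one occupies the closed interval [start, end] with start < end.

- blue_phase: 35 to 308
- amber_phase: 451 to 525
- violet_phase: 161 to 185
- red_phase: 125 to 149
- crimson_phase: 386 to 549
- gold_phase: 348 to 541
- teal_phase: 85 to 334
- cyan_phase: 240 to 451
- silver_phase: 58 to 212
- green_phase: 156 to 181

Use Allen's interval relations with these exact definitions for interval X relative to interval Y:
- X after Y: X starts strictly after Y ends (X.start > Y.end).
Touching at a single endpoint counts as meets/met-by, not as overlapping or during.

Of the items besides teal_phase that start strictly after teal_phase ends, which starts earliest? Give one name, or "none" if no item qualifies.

Target teal_phase = [85, 334].
amber_phase [451, 525] → after → candidate.
blue_phase [35, 308] → overlaps → excluded.
crimson_phase [386, 549] → after → candidate.
cyan_phase [240, 451] → overlapped-by → excluded.
gold_phase [348, 541] → after → candidate.
green_phase [156, 181] → during → excluded.
red_phase [125, 149] → during → excluded.
silver_phase [58, 212] → overlaps → excluded.
violet_phase [161, 185] → during → excluded.
Among candidates, earliest start is 348 → gold_phase.

gold_phase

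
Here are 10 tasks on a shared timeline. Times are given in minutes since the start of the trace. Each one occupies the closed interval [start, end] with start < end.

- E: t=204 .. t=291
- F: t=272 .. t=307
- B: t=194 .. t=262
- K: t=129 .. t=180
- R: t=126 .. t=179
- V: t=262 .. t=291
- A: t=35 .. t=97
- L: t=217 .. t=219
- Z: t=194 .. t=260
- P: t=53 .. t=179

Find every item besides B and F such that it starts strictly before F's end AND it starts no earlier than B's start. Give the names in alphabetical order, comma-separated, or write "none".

Conditions: its start is strictly before F's end (X.start < t=307) AND its start is no earlier than B's start (X.start >= t=194).
A: start t=35 < t=307? ✓; start t=35 >= t=194? ✗ → no.
E: start t=204 < t=307? ✓; start t=204 >= t=194? ✓ → yes.
K: start t=129 < t=307? ✓; start t=129 >= t=194? ✗ → no.
L: start t=217 < t=307? ✓; start t=217 >= t=194? ✓ → yes.
P: start t=53 < t=307? ✓; start t=53 >= t=194? ✗ → no.
R: start t=126 < t=307? ✓; start t=126 >= t=194? ✗ → no.
V: start t=262 < t=307? ✓; start t=262 >= t=194? ✓ → yes.
Z: start t=194 < t=307? ✓; start t=194 >= t=194? ✓ → yes.
Result: E, L, V, Z.

E, L, V, Z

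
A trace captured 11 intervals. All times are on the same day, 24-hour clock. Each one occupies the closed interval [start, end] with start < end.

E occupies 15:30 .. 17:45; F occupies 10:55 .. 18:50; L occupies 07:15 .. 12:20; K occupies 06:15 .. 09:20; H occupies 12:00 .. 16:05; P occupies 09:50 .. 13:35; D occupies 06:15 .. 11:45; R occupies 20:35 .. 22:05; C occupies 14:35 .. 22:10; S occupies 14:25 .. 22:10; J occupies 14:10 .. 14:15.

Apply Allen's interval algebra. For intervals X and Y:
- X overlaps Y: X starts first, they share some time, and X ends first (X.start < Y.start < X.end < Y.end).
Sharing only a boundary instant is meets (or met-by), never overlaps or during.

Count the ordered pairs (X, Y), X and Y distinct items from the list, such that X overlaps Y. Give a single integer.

Checking all 110 ordered pairs for relation 'overlaps'; matching pairs in alphabetical order:
(D, F): D overlaps F ✓
(D, L): D overlaps L ✓
(D, P): D overlaps P ✓
(F, C): F overlaps C ✓
(F, S): F overlaps S ✓
(H, C): H overlaps C ✓
(H, E): H overlaps E ✓
(H, S): H overlaps S ✓
(K, L): K overlaps L ✓
(L, F): L overlaps F ✓
(L, H): L overlaps H ✓
(L, P): L overlaps P ✓
(P, F): P overlaps F ✓
(P, H): P overlaps H ✓
Count: 14.

14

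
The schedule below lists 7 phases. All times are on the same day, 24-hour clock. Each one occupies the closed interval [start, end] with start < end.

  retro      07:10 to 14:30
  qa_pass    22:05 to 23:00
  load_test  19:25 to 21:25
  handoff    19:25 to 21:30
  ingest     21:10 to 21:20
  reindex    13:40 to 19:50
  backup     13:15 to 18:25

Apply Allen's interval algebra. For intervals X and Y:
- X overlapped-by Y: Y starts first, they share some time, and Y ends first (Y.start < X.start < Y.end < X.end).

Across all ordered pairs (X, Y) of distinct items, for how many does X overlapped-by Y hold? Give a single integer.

5

Checking all 42 ordered pairs for relation 'overlapped-by'; matching pairs in alphabetical order:
(backup, retro): backup overlapped-by retro ✓
(handoff, reindex): handoff overlapped-by reindex ✓
(load_test, reindex): load_test overlapped-by reindex ✓
(reindex, backup): reindex overlapped-by backup ✓
(reindex, retro): reindex overlapped-by retro ✓
Count: 5.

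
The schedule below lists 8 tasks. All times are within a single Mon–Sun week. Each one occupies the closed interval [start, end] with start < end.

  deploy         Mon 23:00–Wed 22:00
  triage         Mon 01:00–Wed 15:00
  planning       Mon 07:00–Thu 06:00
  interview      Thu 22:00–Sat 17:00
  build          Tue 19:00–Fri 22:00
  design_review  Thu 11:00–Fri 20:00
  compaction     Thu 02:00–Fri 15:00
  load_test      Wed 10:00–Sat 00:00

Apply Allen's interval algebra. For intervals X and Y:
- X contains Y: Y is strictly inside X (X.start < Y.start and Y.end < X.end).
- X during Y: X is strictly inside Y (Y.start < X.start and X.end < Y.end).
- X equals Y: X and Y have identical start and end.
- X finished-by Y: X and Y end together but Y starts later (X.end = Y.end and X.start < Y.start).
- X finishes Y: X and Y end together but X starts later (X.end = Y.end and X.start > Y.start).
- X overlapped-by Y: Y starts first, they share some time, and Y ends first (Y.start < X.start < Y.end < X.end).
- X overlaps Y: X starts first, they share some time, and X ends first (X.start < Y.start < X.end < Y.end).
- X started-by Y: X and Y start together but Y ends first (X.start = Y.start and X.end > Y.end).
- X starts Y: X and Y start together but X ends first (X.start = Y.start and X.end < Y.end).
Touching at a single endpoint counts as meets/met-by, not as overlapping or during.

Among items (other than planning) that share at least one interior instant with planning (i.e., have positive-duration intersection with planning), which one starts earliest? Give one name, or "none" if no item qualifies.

triage

Target planning = [Mon 07:00, Thu 06:00].
build [Tue 19:00, Fri 22:00] → overlapped-by → candidate.
compaction [Thu 02:00, Fri 15:00] → overlapped-by → candidate.
deploy [Mon 23:00, Wed 22:00] → during → candidate.
design_review [Thu 11:00, Fri 20:00] → after → excluded.
interview [Thu 22:00, Sat 17:00] → after → excluded.
load_test [Wed 10:00, Sat 00:00] → overlapped-by → candidate.
triage [Mon 01:00, Wed 15:00] → overlaps → candidate.
Among candidates, earliest start is Mon 01:00 → triage.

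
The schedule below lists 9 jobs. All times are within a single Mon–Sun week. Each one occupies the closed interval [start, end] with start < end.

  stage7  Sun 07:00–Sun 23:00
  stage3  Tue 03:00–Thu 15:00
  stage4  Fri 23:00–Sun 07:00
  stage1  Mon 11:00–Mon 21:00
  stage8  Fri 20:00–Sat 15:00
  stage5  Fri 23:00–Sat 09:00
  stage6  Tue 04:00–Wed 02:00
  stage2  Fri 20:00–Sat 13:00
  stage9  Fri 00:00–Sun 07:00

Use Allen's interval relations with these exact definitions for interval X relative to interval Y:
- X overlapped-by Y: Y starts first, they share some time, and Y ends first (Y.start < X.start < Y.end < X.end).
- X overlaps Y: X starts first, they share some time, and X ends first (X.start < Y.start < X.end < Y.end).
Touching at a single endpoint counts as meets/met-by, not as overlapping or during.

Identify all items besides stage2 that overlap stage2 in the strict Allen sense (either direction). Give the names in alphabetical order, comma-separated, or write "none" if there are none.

stage4

Target stage2 = [Fri 20:00, Sat 13:00].
stage1 [Mon 11:00, Mon 21:00] → before → no.
stage3 [Tue 03:00, Thu 15:00] → before → no.
stage4 [Fri 23:00, Sun 07:00] → overlapped-by → yes.
stage5 [Fri 23:00, Sat 09:00] → during → no.
stage6 [Tue 04:00, Wed 02:00] → before → no.
stage7 [Sun 07:00, Sun 23:00] → after → no.
stage8 [Fri 20:00, Sat 15:00] → started-by → no.
stage9 [Fri 00:00, Sun 07:00] → contains → no.
Result: stage4.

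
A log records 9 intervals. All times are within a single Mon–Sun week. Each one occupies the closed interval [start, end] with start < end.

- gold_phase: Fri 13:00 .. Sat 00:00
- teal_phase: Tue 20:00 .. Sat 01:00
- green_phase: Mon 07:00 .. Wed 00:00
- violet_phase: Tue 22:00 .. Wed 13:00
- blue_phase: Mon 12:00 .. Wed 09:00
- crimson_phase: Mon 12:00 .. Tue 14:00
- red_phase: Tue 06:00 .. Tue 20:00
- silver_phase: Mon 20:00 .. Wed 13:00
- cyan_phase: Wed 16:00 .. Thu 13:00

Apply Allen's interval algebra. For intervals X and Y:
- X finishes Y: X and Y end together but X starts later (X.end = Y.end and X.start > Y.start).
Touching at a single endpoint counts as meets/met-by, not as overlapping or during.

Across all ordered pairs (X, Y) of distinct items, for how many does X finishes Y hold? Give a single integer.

1

Checking all 72 ordered pairs for relation 'finishes'; matching pairs in alphabetical order:
(violet_phase, silver_phase): violet_phase finishes silver_phase ✓
Count: 1.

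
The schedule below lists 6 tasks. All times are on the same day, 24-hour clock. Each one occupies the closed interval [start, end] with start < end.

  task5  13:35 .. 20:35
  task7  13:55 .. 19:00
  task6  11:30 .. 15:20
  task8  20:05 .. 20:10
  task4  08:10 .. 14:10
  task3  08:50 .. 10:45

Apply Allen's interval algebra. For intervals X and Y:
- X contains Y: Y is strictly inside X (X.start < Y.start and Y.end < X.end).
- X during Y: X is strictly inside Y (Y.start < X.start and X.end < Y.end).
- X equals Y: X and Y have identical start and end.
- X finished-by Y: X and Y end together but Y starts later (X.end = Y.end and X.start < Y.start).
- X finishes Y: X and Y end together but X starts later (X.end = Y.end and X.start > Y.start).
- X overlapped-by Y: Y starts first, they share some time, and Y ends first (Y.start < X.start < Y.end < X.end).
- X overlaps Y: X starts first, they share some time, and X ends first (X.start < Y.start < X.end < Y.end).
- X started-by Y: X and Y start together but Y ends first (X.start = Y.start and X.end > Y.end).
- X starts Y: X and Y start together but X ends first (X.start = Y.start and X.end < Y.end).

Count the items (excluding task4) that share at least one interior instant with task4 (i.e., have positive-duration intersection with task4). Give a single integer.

Target task4 = [08:10, 14:10].
task3 [08:50, 10:45] → during → counts.
task5 [13:35, 20:35] → overlapped-by → counts.
task6 [11:30, 15:20] → overlapped-by → counts.
task7 [13:55, 19:00] → overlapped-by → counts.
task8 [20:05, 20:10] → after → no.
Total: 4.

4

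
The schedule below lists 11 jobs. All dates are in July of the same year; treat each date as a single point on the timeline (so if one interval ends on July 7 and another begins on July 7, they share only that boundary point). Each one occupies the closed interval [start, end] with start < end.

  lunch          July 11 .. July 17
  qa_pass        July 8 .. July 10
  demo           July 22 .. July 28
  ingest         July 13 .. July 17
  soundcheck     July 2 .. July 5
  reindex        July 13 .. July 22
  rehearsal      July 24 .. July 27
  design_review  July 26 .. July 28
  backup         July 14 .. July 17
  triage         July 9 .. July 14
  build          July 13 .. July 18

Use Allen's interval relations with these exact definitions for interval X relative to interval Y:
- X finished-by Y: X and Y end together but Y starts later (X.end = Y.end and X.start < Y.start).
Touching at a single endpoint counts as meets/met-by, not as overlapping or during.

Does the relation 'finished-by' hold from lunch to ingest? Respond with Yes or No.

lunch = [July 11, July 17], ingest = [July 13, July 17].
Actual relation of lunch to ingest: finished-by.
Asked whether 'finished-by' holds → Yes.

Yes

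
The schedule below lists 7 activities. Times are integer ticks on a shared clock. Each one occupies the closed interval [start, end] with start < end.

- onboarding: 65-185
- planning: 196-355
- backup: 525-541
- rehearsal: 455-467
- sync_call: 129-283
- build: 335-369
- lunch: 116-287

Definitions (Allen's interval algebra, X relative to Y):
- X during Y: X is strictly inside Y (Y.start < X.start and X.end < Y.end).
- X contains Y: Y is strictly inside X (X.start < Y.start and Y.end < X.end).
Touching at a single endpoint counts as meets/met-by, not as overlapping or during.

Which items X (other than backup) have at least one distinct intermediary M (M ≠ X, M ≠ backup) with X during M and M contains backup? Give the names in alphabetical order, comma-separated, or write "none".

Target backup = [525, 541].
Intermediaries M with M contains backup: none.
Union: none.

none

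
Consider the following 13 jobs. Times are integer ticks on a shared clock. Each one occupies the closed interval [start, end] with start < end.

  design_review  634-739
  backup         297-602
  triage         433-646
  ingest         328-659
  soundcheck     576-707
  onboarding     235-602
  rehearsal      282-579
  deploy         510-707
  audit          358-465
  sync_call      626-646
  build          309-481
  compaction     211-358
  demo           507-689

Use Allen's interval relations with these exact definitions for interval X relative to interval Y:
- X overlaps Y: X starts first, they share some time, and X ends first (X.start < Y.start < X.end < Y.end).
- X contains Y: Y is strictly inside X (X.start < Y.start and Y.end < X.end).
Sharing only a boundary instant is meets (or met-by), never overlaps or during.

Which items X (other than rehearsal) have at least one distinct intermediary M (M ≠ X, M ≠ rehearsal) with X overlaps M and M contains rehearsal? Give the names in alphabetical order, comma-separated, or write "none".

compaction

Target rehearsal = [282, 579].
Intermediaries M with M contains rehearsal: onboarding.
Via onboarding — items with X overlaps onboarding: compaction.
Union: compaction.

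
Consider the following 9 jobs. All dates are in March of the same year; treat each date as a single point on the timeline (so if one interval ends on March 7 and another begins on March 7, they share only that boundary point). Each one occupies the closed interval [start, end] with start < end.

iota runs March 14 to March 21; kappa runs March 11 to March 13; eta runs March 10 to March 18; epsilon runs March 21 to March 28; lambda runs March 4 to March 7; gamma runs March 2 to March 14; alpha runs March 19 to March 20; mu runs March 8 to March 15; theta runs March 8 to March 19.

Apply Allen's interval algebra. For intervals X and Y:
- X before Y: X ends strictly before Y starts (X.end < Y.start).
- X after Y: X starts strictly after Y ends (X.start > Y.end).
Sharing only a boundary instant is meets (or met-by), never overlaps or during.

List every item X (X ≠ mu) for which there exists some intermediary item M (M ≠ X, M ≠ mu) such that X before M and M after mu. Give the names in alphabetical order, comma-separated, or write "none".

Target mu = [March 8, March 15].
Intermediaries M with M after mu: alpha, epsilon.
Via alpha — items with X before alpha: eta, gamma, kappa, lambda.
Via epsilon — items with X before epsilon: alpha, eta, gamma, kappa, lambda, theta.
Union: alpha, eta, gamma, kappa, lambda, theta.

alpha, eta, gamma, kappa, lambda, theta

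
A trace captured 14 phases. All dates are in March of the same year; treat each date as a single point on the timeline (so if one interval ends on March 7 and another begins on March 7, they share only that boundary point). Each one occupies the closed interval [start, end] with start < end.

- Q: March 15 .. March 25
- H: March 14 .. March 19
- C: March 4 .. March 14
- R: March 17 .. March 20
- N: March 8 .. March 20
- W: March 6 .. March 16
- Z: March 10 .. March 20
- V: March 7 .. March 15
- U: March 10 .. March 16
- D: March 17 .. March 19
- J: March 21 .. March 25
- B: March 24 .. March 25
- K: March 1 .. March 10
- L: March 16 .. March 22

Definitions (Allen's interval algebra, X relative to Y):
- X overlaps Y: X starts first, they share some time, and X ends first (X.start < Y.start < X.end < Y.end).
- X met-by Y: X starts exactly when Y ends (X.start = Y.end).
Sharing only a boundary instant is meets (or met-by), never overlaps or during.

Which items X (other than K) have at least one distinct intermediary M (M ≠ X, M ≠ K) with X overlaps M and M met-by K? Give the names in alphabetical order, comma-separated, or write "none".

Target K = [March 1, March 10].
Intermediaries M with M met-by K: U, Z.
Via U — items with X overlaps U: C, V.
Via Z — items with X overlaps Z: C, V, W.
Union: C, V, W.

C, V, W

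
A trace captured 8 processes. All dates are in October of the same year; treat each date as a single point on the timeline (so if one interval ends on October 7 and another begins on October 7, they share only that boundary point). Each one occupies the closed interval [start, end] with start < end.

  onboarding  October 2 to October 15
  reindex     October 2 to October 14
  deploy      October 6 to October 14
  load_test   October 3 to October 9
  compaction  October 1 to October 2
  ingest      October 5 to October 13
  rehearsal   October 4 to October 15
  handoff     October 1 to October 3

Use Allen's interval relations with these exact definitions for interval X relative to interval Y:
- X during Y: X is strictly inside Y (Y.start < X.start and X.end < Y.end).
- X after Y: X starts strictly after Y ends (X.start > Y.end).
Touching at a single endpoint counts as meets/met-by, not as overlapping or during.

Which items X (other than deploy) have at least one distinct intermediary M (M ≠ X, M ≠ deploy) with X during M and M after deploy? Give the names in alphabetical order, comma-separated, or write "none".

none

Target deploy = [October 6, October 14].
Intermediaries M with M after deploy: none.
Union: none.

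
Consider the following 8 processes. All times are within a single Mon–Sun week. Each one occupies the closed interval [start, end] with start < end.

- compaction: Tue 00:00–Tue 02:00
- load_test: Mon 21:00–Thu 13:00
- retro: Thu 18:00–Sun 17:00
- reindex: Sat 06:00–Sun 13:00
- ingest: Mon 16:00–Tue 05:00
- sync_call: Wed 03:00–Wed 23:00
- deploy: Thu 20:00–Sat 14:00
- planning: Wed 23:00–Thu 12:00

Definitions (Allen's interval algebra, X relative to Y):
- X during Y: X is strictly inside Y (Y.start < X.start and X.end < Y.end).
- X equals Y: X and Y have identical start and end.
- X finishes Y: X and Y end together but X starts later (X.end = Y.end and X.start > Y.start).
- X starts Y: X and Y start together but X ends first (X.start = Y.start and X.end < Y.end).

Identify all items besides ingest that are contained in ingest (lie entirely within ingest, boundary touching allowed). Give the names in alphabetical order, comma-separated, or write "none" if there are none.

compaction

Target ingest = [Mon 16:00, Tue 05:00].
compaction [Tue 00:00, Tue 02:00] → during → yes.
deploy [Thu 20:00, Sat 14:00] → after → no.
load_test [Mon 21:00, Thu 13:00] → overlapped-by → no.
planning [Wed 23:00, Thu 12:00] → after → no.
reindex [Sat 06:00, Sun 13:00] → after → no.
retro [Thu 18:00, Sun 17:00] → after → no.
sync_call [Wed 03:00, Wed 23:00] → after → no.
Result: compaction.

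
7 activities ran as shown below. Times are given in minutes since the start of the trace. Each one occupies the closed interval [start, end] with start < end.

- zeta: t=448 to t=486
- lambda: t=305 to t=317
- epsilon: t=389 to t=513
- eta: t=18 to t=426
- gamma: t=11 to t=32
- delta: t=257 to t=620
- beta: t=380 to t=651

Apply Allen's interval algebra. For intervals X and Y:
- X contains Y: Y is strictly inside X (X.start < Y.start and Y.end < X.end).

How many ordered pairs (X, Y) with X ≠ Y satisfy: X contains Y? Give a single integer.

Checking all 42 ordered pairs for relation 'contains'; matching pairs in alphabetical order:
(beta, epsilon): beta contains epsilon ✓
(beta, zeta): beta contains zeta ✓
(delta, epsilon): delta contains epsilon ✓
(delta, lambda): delta contains lambda ✓
(delta, zeta): delta contains zeta ✓
(epsilon, zeta): epsilon contains zeta ✓
(eta, lambda): eta contains lambda ✓
Count: 7.

7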